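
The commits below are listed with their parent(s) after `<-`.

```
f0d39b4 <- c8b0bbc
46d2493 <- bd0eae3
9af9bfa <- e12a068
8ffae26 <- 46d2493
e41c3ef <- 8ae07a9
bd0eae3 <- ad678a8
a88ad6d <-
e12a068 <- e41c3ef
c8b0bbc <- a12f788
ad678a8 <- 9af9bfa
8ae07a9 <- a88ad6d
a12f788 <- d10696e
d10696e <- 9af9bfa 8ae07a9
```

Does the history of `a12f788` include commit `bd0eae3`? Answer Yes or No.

No

Ancestors of a12f788: {8ae07a9, 9af9bfa, a12f788, a88ad6d, d10696e, e12a068, e41c3ef}.
bd0eae3 is not in that set, so it is not an ancestor of a12f788.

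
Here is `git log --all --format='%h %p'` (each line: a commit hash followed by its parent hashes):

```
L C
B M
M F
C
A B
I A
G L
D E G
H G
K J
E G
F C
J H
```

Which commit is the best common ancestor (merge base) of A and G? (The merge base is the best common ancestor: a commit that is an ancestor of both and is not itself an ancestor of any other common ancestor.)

C

Ancestors of A: {A, B, C, F, M}.
Ancestors of G: {C, G, L}.
Common ancestors: {C}.
The only common ancestor is C, so it is the merge base.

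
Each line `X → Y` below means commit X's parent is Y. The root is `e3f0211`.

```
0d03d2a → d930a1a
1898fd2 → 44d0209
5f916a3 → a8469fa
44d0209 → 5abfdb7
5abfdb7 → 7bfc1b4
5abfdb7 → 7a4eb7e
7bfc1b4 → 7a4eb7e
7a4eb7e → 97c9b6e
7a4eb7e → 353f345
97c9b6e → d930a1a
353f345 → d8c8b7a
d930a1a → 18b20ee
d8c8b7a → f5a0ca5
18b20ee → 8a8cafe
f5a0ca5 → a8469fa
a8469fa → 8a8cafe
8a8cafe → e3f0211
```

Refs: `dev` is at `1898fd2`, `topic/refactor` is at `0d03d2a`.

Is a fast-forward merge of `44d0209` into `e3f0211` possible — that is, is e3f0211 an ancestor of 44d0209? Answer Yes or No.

A fast-forward from e3f0211 to 44d0209 is possible iff e3f0211 is an ancestor of 44d0209.
Ancestors of 44d0209: {18b20ee, 353f345, 44d0209, 5abfdb7, 7a4eb7e, 7bfc1b4, 8a8cafe, 97c9b6e, a8469fa, d8c8b7a, d930a1a, e3f0211, f5a0ca5}.
e3f0211 is among them, so fast-forward is possible.

Yes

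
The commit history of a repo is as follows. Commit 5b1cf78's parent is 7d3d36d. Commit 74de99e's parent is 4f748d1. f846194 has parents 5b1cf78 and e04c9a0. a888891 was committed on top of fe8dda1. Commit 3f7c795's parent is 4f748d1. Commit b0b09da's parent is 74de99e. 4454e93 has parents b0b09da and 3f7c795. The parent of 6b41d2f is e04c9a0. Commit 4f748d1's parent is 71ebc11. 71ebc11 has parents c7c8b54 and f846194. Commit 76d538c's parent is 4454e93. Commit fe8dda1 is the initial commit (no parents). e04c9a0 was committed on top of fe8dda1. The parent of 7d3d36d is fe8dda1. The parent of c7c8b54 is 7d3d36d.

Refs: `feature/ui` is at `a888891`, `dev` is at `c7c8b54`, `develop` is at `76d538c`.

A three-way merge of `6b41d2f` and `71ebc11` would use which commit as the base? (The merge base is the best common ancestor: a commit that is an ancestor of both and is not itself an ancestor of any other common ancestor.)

Ancestors of 6b41d2f: {6b41d2f, e04c9a0, fe8dda1}.
Ancestors of 71ebc11: {5b1cf78, 71ebc11, 7d3d36d, c7c8b54, e04c9a0, f846194, fe8dda1}.
Common ancestors: {e04c9a0, fe8dda1}.
Among these, e04c9a0 is not an ancestor of any other common ancestor — it is the merge base.

e04c9a0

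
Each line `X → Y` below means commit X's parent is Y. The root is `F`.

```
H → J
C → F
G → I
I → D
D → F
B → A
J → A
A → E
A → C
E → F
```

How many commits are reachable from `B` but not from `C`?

Reachable from B: {A, B, C, E, F}.
Reachable from C: {C, F}.
In B's history but not C's: {A, B, E} — 3 commits.

3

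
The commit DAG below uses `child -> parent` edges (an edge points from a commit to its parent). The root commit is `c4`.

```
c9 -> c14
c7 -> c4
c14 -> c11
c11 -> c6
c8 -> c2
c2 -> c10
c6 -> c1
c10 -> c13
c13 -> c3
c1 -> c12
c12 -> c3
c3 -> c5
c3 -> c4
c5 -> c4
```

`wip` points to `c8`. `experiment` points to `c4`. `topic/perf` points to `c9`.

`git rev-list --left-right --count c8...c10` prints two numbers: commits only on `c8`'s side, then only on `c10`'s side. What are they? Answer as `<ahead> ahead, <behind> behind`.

Reachable from c8: {c10, c13, c2, c3, c4, c5, c8}.
Reachable from c10: {c10, c13, c3, c4, c5}.
Only in c8's history (ahead): {c2, c8} — 2.
Only in c10's history (behind): {} — 0.

2 ahead, 0 behind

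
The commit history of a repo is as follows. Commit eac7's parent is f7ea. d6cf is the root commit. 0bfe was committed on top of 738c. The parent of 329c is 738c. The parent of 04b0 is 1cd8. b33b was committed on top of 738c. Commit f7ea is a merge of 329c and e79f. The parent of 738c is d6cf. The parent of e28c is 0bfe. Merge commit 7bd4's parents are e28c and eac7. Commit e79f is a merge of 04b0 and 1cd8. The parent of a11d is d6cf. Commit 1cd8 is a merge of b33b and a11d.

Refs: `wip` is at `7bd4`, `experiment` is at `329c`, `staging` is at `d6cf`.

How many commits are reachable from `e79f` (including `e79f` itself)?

7

Walking parent pointers from e79f: reachable set = {04b0, 1cd8, 738c, a11d, b33b, d6cf, e79f}.
That is 7 commits.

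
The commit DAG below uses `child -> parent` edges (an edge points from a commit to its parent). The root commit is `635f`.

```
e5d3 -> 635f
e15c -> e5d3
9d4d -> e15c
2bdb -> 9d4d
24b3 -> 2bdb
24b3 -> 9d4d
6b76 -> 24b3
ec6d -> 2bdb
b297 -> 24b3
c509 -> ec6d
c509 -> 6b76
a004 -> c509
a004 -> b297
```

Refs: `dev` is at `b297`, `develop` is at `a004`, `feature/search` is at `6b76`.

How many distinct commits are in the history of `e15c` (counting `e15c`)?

Walking parent pointers from e15c: reachable set = {635f, e15c, e5d3}.
That is 3 commits.

3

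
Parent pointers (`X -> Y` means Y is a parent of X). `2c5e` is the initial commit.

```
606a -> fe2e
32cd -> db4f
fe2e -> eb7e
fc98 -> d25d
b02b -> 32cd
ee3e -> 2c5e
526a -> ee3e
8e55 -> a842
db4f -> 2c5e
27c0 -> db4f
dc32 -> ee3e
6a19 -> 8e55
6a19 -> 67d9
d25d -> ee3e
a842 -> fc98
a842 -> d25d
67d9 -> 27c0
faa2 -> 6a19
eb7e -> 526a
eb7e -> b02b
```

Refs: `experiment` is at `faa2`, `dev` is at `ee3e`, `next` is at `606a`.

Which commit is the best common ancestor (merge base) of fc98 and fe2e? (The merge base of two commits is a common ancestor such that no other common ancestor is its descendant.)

Ancestors of fc98: {2c5e, d25d, ee3e, fc98}.
Ancestors of fe2e: {2c5e, 32cd, 526a, b02b, db4f, eb7e, ee3e, fe2e}.
Common ancestors: {2c5e, ee3e}.
Among these, ee3e is not an ancestor of any other common ancestor — it is the merge base.

ee3e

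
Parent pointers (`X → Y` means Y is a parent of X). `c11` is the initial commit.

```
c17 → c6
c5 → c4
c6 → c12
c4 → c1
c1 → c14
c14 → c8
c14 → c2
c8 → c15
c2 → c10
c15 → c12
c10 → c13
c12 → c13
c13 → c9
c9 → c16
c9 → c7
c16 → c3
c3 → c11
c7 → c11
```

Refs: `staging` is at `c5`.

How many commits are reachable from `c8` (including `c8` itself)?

Walking parent pointers from c8: reachable set = {c11, c12, c13, c15, c16, c3, c7, c8, c9}.
That is 9 commits.

9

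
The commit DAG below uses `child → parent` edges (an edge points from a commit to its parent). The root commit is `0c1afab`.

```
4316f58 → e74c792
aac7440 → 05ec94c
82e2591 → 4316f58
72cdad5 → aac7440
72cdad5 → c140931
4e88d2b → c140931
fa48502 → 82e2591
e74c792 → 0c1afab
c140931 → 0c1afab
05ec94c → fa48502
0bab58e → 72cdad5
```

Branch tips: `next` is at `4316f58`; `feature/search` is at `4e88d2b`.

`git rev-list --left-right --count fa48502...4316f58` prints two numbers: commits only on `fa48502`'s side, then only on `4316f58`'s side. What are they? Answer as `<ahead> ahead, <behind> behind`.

Reachable from fa48502: {0c1afab, 4316f58, 82e2591, e74c792, fa48502}.
Reachable from 4316f58: {0c1afab, 4316f58, e74c792}.
Only in fa48502's history (ahead): {82e2591, fa48502} — 2.
Only in 4316f58's history (behind): {} — 0.

2 ahead, 0 behind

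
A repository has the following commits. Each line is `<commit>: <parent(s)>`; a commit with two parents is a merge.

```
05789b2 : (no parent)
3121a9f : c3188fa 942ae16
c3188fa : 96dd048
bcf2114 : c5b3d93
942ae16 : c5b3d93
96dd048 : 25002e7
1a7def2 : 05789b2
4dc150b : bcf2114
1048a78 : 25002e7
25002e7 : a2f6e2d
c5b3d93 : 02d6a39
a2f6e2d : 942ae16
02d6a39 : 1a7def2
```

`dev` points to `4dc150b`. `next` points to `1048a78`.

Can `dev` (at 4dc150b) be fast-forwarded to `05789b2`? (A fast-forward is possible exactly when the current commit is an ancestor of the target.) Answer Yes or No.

A fast-forward from 4dc150b to 05789b2 is possible iff 4dc150b is an ancestor of 05789b2.
Ancestors of 05789b2: {05789b2}.
4dc150b is not among them, so fast-forward is not possible.

No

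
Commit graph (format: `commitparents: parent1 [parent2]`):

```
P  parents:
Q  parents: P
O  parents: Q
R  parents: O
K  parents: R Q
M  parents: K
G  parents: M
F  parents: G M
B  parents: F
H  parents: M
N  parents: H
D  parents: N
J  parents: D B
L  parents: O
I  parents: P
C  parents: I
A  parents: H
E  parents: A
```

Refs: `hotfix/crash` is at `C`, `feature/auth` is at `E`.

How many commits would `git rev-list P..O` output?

2

Reachable from O: {O, P, Q}.
Reachable from P: {P}.
In O's history but not P's: {O, Q} — 2 commits.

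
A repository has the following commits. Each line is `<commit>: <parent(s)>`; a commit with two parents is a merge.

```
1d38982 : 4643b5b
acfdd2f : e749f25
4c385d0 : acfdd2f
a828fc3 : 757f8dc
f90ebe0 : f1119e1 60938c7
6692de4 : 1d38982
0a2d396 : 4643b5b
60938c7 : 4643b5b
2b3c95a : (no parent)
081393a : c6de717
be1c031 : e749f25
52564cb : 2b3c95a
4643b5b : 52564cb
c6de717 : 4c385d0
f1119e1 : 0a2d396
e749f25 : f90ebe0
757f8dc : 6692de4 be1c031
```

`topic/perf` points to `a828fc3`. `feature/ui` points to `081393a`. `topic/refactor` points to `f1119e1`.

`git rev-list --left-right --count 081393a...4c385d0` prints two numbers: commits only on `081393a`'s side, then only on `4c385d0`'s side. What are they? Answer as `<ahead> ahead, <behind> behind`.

Reachable from 081393a: {081393a, 0a2d396, 2b3c95a, 4643b5b, 4c385d0, 52564cb, 60938c7, acfdd2f, c6de717, e749f25, f1119e1, f90ebe0}.
Reachable from 4c385d0: {0a2d396, 2b3c95a, 4643b5b, 4c385d0, 52564cb, 60938c7, acfdd2f, e749f25, f1119e1, f90ebe0}.
Only in 081393a's history (ahead): {081393a, c6de717} — 2.
Only in 4c385d0's history (behind): {} — 0.

2 ahead, 0 behind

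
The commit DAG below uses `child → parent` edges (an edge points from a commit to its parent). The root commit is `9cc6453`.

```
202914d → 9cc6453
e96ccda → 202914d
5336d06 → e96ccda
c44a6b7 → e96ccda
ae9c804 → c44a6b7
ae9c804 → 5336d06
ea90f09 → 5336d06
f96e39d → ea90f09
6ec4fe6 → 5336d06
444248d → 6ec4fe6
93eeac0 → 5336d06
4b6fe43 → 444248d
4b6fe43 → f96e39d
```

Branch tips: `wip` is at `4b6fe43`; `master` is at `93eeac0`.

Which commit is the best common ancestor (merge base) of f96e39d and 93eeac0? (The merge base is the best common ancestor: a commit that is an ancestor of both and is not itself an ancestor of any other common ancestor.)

5336d06

Ancestors of f96e39d: {202914d, 5336d06, 9cc6453, e96ccda, ea90f09, f96e39d}.
Ancestors of 93eeac0: {202914d, 5336d06, 93eeac0, 9cc6453, e96ccda}.
Common ancestors: {202914d, 5336d06, 9cc6453, e96ccda}.
Among these, 5336d06 is not an ancestor of any other common ancestor — it is the merge base.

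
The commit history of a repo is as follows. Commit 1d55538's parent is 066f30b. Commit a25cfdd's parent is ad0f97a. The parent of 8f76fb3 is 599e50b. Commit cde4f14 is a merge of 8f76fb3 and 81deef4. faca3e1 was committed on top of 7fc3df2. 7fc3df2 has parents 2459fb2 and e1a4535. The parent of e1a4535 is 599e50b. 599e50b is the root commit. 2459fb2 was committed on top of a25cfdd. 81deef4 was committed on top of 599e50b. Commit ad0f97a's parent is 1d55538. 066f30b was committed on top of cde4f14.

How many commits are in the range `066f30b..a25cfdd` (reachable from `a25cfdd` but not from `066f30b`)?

Reachable from a25cfdd: {066f30b, 1d55538, 599e50b, 81deef4, 8f76fb3, a25cfdd, ad0f97a, cde4f14}.
Reachable from 066f30b: {066f30b, 599e50b, 81deef4, 8f76fb3, cde4f14}.
In a25cfdd's history but not 066f30b's: {1d55538, a25cfdd, ad0f97a} — 3 commits.

3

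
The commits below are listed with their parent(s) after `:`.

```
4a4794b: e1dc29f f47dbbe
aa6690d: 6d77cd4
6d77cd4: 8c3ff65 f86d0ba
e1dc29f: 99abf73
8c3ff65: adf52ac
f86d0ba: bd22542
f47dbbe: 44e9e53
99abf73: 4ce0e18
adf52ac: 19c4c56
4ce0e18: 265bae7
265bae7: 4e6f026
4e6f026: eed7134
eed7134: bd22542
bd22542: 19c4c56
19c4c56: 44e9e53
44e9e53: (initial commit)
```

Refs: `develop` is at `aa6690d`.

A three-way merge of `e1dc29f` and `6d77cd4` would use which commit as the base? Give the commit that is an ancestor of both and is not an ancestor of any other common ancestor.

bd22542

Ancestors of e1dc29f: {19c4c56, 265bae7, 44e9e53, 4ce0e18, 4e6f026, 99abf73, bd22542, e1dc29f, eed7134}.
Ancestors of 6d77cd4: {19c4c56, 44e9e53, 6d77cd4, 8c3ff65, adf52ac, bd22542, f86d0ba}.
Common ancestors: {19c4c56, 44e9e53, bd22542}.
Among these, bd22542 is not an ancestor of any other common ancestor — it is the merge base.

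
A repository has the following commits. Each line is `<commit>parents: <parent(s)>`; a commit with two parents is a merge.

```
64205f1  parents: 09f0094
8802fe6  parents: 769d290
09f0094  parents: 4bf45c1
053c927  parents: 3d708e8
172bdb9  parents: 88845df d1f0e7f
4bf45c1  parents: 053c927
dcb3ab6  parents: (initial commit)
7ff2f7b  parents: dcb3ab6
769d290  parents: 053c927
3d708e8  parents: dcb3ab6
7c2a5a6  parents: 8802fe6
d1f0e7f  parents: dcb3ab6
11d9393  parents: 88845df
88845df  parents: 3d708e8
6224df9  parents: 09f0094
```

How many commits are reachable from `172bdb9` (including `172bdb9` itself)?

Walking parent pointers from 172bdb9: reachable set = {172bdb9, 3d708e8, 88845df, d1f0e7f, dcb3ab6}.
That is 5 commits.

5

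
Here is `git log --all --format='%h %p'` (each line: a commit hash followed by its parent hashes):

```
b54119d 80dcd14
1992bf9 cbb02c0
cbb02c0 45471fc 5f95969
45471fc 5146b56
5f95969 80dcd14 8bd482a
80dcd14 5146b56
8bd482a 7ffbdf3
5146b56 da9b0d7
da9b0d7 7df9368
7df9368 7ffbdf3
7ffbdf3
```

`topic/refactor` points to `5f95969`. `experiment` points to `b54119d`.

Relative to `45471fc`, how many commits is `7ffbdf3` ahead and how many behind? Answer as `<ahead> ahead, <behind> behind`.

0 ahead, 4 behind

Reachable from 7ffbdf3: {7ffbdf3}.
Reachable from 45471fc: {45471fc, 5146b56, 7df9368, 7ffbdf3, da9b0d7}.
Only in 7ffbdf3's history (ahead): {} — 0.
Only in 45471fc's history (behind): {45471fc, 5146b56, 7df9368, da9b0d7} — 4.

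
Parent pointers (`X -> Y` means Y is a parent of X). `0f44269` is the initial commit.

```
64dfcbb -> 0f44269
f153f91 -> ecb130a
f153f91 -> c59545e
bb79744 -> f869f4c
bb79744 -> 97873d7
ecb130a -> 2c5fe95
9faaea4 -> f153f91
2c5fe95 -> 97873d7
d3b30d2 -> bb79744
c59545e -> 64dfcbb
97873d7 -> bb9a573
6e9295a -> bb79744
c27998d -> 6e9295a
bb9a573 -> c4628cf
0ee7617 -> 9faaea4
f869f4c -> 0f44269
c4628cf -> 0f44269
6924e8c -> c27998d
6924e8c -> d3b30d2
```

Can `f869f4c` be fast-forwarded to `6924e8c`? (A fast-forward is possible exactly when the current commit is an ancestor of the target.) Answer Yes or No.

A fast-forward from f869f4c to 6924e8c is possible iff f869f4c is an ancestor of 6924e8c.
Ancestors of 6924e8c: {0f44269, 6924e8c, 6e9295a, 97873d7, bb79744, bb9a573, c27998d, c4628cf, d3b30d2, f869f4c}.
f869f4c is among them, so fast-forward is possible.

Yes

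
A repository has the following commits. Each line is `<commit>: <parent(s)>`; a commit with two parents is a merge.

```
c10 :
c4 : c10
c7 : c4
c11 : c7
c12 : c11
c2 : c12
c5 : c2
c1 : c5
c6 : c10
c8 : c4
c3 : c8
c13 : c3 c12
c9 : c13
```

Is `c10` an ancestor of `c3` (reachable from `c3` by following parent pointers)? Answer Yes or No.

Ancestors of c3 (commits reachable by following parents): {c10, c3, c4, c8}.
c10 is in that set, so it is an ancestor of c3.

Yes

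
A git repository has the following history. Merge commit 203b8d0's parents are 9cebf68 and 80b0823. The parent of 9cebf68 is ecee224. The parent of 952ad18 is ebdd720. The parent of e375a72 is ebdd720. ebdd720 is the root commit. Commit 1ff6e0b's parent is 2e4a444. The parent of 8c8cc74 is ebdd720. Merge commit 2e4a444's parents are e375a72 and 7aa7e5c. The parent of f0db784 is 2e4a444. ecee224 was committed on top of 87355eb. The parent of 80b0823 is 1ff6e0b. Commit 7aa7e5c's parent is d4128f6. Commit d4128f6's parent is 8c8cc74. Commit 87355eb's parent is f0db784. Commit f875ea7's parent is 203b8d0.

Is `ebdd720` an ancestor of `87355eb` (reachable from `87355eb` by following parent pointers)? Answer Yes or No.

Yes

Ancestors of 87355eb (commits reachable by following parents): {2e4a444, 7aa7e5c, 87355eb, 8c8cc74, d4128f6, e375a72, ebdd720, f0db784}.
ebdd720 is in that set, so it is an ancestor of 87355eb.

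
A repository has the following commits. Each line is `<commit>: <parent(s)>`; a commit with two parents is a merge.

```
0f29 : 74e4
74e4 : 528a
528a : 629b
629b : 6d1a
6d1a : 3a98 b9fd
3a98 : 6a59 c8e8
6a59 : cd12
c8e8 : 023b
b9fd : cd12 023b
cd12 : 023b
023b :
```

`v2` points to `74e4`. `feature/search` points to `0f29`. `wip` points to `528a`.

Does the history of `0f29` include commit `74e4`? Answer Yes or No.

Yes

Ancestors of 0f29 (commits reachable by following parents): {023b, 0f29, 3a98, 528a, 629b, 6a59, 6d1a, 74e4, b9fd, c8e8, cd12}.
74e4 is in that set, so it is an ancestor of 0f29.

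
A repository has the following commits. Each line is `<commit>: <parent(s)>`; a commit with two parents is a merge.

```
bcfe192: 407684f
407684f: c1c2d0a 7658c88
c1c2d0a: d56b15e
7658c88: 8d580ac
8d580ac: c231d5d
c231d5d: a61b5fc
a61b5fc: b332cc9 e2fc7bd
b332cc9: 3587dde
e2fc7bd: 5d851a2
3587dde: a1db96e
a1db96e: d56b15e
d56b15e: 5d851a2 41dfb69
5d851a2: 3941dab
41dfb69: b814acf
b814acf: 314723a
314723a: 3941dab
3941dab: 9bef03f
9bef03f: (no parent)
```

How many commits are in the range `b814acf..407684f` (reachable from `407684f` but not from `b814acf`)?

13

Reachable from 407684f: {314723a, 3587dde, 3941dab, 407684f, 41dfb69, 5d851a2, 7658c88, 8d580ac, 9bef03f, a1db96e, a61b5fc, b332cc9, b814acf, c1c2d0a, c231d5d, d56b15e, e2fc7bd}.
Reachable from b814acf: {314723a, 3941dab, 9bef03f, b814acf}.
In 407684f's history but not b814acf's: {3587dde, 407684f, 41dfb69, 5d851a2, 7658c88, 8d580ac, a1db96e, a61b5fc, b332cc9, c1c2d0a, c231d5d, d56b15e, e2fc7bd} — 13 commits.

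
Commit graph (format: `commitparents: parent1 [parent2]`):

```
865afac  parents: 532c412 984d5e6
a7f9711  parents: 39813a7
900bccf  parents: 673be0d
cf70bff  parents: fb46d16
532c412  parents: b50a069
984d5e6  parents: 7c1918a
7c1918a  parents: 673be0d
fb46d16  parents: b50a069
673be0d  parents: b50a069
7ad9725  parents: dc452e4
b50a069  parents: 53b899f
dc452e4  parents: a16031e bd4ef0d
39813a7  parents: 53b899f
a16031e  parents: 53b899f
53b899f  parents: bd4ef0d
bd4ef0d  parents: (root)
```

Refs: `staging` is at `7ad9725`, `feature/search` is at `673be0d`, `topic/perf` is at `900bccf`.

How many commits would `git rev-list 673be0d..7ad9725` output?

Reachable from 7ad9725: {53b899f, 7ad9725, a16031e, bd4ef0d, dc452e4}.
Reachable from 673be0d: {53b899f, 673be0d, b50a069, bd4ef0d}.
In 7ad9725's history but not 673be0d's: {7ad9725, a16031e, dc452e4} — 3 commits.

3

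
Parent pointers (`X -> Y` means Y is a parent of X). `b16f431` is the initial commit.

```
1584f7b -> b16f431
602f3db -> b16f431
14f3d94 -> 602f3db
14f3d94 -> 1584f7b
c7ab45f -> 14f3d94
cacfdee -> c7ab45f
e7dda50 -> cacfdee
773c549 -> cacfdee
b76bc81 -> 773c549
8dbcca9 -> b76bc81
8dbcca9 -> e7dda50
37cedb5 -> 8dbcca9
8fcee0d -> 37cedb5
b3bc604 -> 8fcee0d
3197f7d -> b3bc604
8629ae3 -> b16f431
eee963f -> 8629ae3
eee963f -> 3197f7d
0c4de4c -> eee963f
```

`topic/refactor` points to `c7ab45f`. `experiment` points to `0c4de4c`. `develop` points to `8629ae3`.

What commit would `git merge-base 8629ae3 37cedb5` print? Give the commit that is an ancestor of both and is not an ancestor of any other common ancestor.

Ancestors of 8629ae3: {8629ae3, b16f431}.
Ancestors of 37cedb5: {14f3d94, 1584f7b, 37cedb5, 602f3db, 773c549, 8dbcca9, b16f431, b76bc81, c7ab45f, cacfdee, e7dda50}.
Common ancestors: {b16f431}.
The only common ancestor is b16f431, so it is the merge base.

b16f431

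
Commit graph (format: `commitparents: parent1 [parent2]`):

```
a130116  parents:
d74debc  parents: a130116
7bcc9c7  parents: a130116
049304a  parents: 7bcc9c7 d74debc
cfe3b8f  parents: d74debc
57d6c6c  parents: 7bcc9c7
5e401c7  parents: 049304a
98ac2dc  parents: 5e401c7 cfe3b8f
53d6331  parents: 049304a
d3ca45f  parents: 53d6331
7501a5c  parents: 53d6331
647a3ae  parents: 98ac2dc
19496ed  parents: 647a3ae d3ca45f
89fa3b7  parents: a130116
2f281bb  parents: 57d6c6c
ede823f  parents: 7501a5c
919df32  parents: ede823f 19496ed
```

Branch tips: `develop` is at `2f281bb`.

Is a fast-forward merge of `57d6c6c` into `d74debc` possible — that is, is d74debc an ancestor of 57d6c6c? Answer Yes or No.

No

A fast-forward from d74debc to 57d6c6c is possible iff d74debc is an ancestor of 57d6c6c.
Ancestors of 57d6c6c: {57d6c6c, 7bcc9c7, a130116}.
d74debc is not among them, so fast-forward is not possible.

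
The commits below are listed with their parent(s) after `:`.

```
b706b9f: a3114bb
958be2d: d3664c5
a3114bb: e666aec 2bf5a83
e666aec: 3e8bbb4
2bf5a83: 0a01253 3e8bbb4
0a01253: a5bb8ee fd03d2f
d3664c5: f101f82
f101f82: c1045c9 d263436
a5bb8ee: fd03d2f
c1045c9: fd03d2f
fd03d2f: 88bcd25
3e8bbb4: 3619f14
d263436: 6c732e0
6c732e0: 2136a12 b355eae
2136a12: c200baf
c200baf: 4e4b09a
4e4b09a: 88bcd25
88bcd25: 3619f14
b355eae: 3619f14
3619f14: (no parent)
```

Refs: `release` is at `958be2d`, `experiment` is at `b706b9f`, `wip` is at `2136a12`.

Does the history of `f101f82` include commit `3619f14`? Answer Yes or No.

Ancestors of f101f82 (commits reachable by following parents): {2136a12, 3619f14, 4e4b09a, 6c732e0, 88bcd25, b355eae, c1045c9, c200baf, d263436, f101f82, fd03d2f}.
3619f14 is in that set, so it is an ancestor of f101f82.

Yes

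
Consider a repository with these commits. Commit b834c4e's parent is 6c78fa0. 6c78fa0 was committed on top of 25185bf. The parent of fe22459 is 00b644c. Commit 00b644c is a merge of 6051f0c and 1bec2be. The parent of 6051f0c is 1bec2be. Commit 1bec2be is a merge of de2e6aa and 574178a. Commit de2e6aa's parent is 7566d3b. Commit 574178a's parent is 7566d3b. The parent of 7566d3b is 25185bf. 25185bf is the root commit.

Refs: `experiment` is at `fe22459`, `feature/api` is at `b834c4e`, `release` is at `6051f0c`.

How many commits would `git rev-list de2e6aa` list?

3

Walking parent pointers from de2e6aa: reachable set = {25185bf, 7566d3b, de2e6aa}.
That is 3 commits.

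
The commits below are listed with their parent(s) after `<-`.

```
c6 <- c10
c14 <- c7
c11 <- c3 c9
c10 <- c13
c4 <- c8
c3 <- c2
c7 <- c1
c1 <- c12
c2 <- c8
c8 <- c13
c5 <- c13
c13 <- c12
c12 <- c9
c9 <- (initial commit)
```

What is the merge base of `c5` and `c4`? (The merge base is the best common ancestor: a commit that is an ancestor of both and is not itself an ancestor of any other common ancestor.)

Ancestors of c5: {c12, c13, c5, c9}.
Ancestors of c4: {c12, c13, c4, c8, c9}.
Common ancestors: {c12, c13, c9}.
Among these, c13 is not an ancestor of any other common ancestor — it is the merge base.

c13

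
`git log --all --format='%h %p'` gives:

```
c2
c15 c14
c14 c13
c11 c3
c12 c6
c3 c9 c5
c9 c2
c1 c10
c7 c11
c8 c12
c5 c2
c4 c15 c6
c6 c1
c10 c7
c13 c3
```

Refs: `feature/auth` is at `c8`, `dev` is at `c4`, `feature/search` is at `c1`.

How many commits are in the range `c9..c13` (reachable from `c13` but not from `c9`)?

3

Reachable from c13: {c13, c2, c3, c5, c9}.
Reachable from c9: {c2, c9}.
In c13's history but not c9's: {c13, c3, c5} — 3 commits.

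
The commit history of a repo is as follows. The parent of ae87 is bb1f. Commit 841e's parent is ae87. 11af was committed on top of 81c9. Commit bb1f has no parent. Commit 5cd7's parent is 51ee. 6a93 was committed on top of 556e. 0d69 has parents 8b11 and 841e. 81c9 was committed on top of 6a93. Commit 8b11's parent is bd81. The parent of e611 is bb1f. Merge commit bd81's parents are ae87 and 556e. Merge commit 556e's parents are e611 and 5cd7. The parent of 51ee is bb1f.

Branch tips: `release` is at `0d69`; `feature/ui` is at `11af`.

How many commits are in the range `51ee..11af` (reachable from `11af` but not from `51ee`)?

Reachable from 11af: {11af, 51ee, 556e, 5cd7, 6a93, 81c9, bb1f, e611}.
Reachable from 51ee: {51ee, bb1f}.
In 11af's history but not 51ee's: {11af, 556e, 5cd7, 6a93, 81c9, e611} — 6 commits.

6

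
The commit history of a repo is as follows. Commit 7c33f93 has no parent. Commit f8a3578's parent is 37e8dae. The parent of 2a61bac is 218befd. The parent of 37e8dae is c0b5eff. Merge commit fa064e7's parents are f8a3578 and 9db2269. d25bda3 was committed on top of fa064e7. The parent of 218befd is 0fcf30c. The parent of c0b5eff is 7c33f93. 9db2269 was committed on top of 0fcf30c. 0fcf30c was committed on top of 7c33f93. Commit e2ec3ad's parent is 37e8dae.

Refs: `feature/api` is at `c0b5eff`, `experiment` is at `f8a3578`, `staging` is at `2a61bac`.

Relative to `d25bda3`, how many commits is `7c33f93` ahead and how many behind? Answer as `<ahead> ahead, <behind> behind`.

0 ahead, 7 behind

Reachable from 7c33f93: {7c33f93}.
Reachable from d25bda3: {0fcf30c, 37e8dae, 7c33f93, 9db2269, c0b5eff, d25bda3, f8a3578, fa064e7}.
Only in 7c33f93's history (ahead): {} — 0.
Only in d25bda3's history (behind): {0fcf30c, 37e8dae, 9db2269, c0b5eff, d25bda3, f8a3578, fa064e7} — 7.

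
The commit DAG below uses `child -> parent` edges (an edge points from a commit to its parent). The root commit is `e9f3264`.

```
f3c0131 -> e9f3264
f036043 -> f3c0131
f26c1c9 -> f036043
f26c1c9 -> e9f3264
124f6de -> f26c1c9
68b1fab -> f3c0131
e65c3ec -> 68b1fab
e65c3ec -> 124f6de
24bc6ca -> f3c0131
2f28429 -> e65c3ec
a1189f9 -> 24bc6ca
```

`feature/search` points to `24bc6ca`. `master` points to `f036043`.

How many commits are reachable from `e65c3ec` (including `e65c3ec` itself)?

7

Walking parent pointers from e65c3ec: reachable set = {124f6de, 68b1fab, e65c3ec, e9f3264, f036043, f26c1c9, f3c0131}.
That is 7 commits.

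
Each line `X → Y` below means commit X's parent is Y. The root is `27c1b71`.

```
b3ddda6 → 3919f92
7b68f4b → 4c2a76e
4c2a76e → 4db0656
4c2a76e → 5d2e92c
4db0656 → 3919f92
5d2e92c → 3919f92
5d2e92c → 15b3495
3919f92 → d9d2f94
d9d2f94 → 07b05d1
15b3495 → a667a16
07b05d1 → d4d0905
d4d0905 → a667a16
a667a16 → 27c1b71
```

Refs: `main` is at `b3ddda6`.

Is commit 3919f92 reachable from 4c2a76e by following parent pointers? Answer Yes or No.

Yes

Ancestors of 4c2a76e (commits reachable by following parents): {07b05d1, 15b3495, 27c1b71, 3919f92, 4c2a76e, 4db0656, 5d2e92c, a667a16, d4d0905, d9d2f94}.
3919f92 is in that set, so it is an ancestor of 4c2a76e.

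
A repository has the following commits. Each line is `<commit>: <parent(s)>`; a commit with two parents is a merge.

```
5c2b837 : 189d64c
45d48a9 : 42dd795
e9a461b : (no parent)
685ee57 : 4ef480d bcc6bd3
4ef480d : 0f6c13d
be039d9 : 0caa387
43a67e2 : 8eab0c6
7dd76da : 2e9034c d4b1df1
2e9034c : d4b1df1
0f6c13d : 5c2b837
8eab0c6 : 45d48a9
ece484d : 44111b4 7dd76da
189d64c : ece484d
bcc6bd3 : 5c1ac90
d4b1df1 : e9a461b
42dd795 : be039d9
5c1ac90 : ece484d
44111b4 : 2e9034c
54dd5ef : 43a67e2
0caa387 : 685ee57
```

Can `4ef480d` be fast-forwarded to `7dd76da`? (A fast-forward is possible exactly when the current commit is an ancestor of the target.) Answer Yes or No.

No

A fast-forward from 4ef480d to 7dd76da is possible iff 4ef480d is an ancestor of 7dd76da.
Ancestors of 7dd76da: {2e9034c, 7dd76da, d4b1df1, e9a461b}.
4ef480d is not among them, so fast-forward is not possible.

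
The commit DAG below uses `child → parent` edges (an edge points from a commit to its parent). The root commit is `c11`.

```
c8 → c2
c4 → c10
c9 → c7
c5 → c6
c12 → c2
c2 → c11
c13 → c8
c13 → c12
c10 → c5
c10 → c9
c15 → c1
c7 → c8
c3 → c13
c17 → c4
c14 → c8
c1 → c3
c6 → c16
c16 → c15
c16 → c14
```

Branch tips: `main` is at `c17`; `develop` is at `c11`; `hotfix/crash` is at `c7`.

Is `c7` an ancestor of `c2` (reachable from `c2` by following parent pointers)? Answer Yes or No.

No

Ancestors of c2: {c11, c2}.
c7 is not in that set, so it is not an ancestor of c2.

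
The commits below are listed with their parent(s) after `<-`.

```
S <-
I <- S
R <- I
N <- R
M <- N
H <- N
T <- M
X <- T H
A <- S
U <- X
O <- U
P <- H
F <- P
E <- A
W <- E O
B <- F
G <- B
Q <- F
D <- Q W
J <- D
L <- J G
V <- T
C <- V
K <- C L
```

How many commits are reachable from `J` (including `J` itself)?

18

Walking parent pointers from J: reachable set = {A, D, E, F, H, I, J, M, N, O, P, Q, R, S, T, U, W, X}.
That is 18 commits.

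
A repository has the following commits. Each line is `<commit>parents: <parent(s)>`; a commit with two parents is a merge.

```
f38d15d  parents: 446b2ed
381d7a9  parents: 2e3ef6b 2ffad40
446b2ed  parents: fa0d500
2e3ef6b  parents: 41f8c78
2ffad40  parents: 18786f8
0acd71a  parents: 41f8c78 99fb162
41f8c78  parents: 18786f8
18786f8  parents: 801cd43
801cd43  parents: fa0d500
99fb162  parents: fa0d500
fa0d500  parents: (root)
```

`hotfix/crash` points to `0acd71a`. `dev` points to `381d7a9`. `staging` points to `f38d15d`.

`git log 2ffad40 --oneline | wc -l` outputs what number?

Walking parent pointers from 2ffad40: reachable set = {18786f8, 2ffad40, 801cd43, fa0d500}.
That is 4 commits.

4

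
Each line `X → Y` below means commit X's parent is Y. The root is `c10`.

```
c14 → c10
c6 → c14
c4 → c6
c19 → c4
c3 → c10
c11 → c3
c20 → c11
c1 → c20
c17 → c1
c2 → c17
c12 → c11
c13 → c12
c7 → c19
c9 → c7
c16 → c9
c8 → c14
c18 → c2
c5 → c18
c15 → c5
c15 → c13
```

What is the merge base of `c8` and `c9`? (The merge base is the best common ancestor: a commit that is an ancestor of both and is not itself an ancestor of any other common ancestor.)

Ancestors of c8: {c10, c14, c8}.
Ancestors of c9: {c10, c14, c19, c4, c6, c7, c9}.
Common ancestors: {c10, c14}.
Among these, c14 is not an ancestor of any other common ancestor — it is the merge base.

c14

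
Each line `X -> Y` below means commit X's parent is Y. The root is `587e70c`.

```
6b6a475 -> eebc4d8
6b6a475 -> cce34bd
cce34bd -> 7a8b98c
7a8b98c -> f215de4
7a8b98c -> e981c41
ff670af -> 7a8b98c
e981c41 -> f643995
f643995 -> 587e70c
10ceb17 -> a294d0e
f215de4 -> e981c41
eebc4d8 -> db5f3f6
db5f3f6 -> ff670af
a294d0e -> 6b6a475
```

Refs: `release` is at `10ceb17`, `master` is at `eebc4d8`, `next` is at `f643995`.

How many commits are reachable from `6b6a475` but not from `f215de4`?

6

Reachable from 6b6a475: {587e70c, 6b6a475, 7a8b98c, cce34bd, db5f3f6, e981c41, eebc4d8, f215de4, f643995, ff670af}.
Reachable from f215de4: {587e70c, e981c41, f215de4, f643995}.
In 6b6a475's history but not f215de4's: {6b6a475, 7a8b98c, cce34bd, db5f3f6, eebc4d8, ff670af} — 6 commits.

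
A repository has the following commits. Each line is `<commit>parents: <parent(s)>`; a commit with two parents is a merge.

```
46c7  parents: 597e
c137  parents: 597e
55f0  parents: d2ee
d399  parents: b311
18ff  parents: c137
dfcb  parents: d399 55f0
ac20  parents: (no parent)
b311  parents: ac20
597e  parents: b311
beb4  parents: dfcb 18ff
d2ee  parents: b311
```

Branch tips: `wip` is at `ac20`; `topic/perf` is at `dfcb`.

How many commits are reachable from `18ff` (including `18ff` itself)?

Walking parent pointers from 18ff: reachable set = {18ff, 597e, ac20, b311, c137}.
That is 5 commits.

5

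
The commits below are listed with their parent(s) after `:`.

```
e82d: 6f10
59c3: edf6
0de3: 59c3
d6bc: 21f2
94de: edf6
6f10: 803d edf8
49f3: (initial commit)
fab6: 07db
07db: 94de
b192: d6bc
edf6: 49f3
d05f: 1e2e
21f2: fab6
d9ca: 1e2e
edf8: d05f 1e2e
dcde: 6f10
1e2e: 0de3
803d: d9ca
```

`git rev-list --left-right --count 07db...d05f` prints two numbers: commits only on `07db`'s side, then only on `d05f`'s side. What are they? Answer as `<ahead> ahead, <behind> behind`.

2 ahead, 4 behind

Reachable from 07db: {07db, 49f3, 94de, edf6}.
Reachable from d05f: {0de3, 1e2e, 49f3, 59c3, d05f, edf6}.
Only in 07db's history (ahead): {07db, 94de} — 2.
Only in d05f's history (behind): {0de3, 1e2e, 59c3, d05f} — 4.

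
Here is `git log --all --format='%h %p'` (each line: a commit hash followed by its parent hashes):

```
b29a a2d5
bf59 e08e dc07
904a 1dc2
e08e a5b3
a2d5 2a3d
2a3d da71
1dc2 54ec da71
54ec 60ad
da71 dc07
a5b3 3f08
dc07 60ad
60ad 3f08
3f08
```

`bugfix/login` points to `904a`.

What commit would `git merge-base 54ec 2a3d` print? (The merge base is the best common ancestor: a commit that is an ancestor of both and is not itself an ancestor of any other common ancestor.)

Ancestors of 54ec: {3f08, 54ec, 60ad}.
Ancestors of 2a3d: {2a3d, 3f08, 60ad, da71, dc07}.
Common ancestors: {3f08, 60ad}.
Among these, 60ad is not an ancestor of any other common ancestor — it is the merge base.

60ad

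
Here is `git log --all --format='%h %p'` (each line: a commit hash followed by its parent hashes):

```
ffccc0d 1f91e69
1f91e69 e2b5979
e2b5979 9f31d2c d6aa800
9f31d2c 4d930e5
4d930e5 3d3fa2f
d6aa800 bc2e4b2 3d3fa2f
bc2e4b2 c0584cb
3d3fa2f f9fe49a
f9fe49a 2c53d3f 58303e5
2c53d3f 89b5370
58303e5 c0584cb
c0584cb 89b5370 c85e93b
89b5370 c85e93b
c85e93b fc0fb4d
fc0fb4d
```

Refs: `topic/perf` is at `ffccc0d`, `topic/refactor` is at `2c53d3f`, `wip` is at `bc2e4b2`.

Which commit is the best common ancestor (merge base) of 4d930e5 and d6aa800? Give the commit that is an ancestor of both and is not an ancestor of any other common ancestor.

3d3fa2f

Ancestors of 4d930e5: {2c53d3f, 3d3fa2f, 4d930e5, 58303e5, 89b5370, c0584cb, c85e93b, f9fe49a, fc0fb4d}.
Ancestors of d6aa800: {2c53d3f, 3d3fa2f, 58303e5, 89b5370, bc2e4b2, c0584cb, c85e93b, d6aa800, f9fe49a, fc0fb4d}.
Common ancestors: {2c53d3f, 3d3fa2f, 58303e5, 89b5370, c0584cb, c85e93b, f9fe49a, fc0fb4d}.
Among these, 3d3fa2f is not an ancestor of any other common ancestor — it is the merge base.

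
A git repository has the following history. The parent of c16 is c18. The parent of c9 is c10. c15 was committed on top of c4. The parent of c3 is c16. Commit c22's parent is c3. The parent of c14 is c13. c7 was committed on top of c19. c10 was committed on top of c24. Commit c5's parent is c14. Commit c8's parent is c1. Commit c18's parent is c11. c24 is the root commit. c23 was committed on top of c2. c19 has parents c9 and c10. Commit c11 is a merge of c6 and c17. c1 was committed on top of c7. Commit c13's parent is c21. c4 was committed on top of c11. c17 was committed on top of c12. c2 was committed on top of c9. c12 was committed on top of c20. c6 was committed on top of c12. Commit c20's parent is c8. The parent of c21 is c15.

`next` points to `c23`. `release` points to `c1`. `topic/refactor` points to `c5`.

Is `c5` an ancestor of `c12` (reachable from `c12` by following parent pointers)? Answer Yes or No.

No

Ancestors of c12: {c1, c10, c12, c19, c20, c24, c7, c8, c9}.
c5 is not in that set, so it is not an ancestor of c12.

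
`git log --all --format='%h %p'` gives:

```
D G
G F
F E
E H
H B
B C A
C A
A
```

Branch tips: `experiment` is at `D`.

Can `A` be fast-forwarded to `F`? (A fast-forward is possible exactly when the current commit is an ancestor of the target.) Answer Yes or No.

A fast-forward from A to F is possible iff A is an ancestor of F.
Ancestors of F: {A, B, C, E, F, H}.
A is among them, so fast-forward is possible.

Yes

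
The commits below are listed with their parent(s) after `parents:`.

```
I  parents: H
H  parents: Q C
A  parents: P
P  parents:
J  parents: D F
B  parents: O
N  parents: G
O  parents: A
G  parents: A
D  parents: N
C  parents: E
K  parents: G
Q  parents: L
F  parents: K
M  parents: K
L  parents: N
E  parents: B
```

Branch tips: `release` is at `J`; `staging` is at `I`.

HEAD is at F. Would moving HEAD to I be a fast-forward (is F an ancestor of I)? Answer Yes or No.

No

A fast-forward from F to I is possible iff F is an ancestor of I.
Ancestors of I: {A, B, C, E, G, H, I, L, N, O, P, Q}.
F is not among them, so fast-forward is not possible.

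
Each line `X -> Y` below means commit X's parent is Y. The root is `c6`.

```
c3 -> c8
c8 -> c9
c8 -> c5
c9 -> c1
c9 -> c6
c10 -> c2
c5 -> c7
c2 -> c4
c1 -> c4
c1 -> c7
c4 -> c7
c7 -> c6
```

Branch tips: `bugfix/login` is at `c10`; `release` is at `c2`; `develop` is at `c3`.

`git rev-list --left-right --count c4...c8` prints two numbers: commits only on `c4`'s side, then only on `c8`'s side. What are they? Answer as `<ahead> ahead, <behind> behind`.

Reachable from c4: {c4, c6, c7}.
Reachable from c8: {c1, c4, c5, c6, c7, c8, c9}.
Only in c4's history (ahead): {} — 0.
Only in c8's history (behind): {c1, c5, c8, c9} — 4.

0 ahead, 4 behind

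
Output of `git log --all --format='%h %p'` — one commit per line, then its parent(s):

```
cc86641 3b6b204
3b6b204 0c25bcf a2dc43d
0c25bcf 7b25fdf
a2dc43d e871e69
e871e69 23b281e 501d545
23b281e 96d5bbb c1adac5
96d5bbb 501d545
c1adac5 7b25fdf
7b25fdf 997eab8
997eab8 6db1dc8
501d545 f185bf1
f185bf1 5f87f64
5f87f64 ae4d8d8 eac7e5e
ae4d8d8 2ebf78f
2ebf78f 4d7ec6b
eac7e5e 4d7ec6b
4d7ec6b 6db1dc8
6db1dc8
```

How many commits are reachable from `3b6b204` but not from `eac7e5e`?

Reachable from 3b6b204: {0c25bcf, 23b281e, 2ebf78f, 3b6b204, 4d7ec6b, 501d545, 5f87f64, 6db1dc8, 7b25fdf, 96d5bbb, 997eab8, a2dc43d, ae4d8d8, c1adac5, e871e69, eac7e5e, f185bf1}.
Reachable from eac7e5e: {4d7ec6b, 6db1dc8, eac7e5e}.
In 3b6b204's history but not eac7e5e's: {0c25bcf, 23b281e, 2ebf78f, 3b6b204, 501d545, 5f87f64, 7b25fdf, 96d5bbb, 997eab8, a2dc43d, ae4d8d8, c1adac5, e871e69, f185bf1} — 14 commits.

14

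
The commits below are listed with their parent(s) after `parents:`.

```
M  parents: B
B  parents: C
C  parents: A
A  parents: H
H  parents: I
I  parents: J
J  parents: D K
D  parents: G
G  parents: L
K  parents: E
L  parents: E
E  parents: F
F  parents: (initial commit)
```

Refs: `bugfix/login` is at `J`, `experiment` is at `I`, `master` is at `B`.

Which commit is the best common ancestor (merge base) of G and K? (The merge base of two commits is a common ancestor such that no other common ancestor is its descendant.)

E

Ancestors of G: {E, F, G, L}.
Ancestors of K: {E, F, K}.
Common ancestors: {E, F}.
Among these, E is not an ancestor of any other common ancestor — it is the merge base.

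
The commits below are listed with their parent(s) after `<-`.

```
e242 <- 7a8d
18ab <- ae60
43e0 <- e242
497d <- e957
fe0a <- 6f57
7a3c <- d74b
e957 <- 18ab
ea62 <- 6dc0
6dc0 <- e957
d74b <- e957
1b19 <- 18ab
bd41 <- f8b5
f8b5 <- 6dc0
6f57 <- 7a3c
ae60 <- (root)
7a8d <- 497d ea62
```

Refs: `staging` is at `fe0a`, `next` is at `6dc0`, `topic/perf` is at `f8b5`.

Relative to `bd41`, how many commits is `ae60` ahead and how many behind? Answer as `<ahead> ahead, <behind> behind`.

Reachable from ae60: {ae60}.
Reachable from bd41: {18ab, 6dc0, ae60, bd41, e957, f8b5}.
Only in ae60's history (ahead): {} — 0.
Only in bd41's history (behind): {18ab, 6dc0, bd41, e957, f8b5} — 5.

0 ahead, 5 behind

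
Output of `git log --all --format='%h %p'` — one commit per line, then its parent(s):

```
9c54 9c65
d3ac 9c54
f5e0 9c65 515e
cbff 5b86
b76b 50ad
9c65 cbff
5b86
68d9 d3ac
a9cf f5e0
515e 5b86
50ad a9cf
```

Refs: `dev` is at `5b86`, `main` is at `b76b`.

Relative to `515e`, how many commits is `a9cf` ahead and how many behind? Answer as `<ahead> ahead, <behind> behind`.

Reachable from a9cf: {515e, 5b86, 9c65, a9cf, cbff, f5e0}.
Reachable from 515e: {515e, 5b86}.
Only in a9cf's history (ahead): {9c65, a9cf, cbff, f5e0} — 4.
Only in 515e's history (behind): {} — 0.

4 ahead, 0 behind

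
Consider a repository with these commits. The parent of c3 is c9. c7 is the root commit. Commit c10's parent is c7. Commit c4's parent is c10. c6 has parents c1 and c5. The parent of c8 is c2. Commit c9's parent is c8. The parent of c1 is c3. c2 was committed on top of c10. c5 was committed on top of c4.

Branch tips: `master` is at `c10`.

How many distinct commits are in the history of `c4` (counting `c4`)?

3

Walking parent pointers from c4: reachable set = {c10, c4, c7}.
That is 3 commits.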